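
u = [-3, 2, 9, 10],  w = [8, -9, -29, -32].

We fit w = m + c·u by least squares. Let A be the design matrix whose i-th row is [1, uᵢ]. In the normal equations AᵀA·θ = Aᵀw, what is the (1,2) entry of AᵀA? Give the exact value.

18

Row 1 ↔ basis 1, column 2 ↔ basis u, so (AᵀA)_{1,2} = Σᵢ u = (1)·(-3) + (1)·(2) + (1)·(9) + (1)·(10) = 18.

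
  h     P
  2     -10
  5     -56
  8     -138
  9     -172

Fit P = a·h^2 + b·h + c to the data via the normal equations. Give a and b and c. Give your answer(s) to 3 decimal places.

The normal equations are: 11298·a + 1374·b + 174·c = -24204;  1374·a + 174·b + 24·c = -2952;  174·a + 24·b + 4·c = -376.
Inverting the 3×3 Gram matrix, [a, b, c]ᵀ = [-64/33, -28/15, 86/55]ᵀ.

a = -1.939, b = -1.867, c = 1.564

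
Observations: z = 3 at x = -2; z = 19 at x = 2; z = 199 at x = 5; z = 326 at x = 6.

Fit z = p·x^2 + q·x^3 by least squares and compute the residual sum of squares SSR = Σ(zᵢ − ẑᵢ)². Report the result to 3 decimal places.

SSR = 1.118

Forming AᵀA = [[1953, 10901]; [10901, 62409]] and Aᵀz = [16799, 95419]ᵀ gives AᵀA·[p, q]ᵀ = Aᵀz.
Determinant 1953·62409 − 10901² = 3052976.
p = (16799·62409 − 10901·95419)/3052976 = 515392/190811; q = (1953·95419 − 10901·16799)/3052976 = 201713/190811.
Residuals: 124569/190811, -49863/190811, -127536/190811, 80266/190811; SSR = 213362/190811.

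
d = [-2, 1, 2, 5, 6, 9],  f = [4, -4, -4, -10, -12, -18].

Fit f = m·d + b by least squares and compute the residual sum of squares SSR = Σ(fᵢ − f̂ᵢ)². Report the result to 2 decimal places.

Forming AᵀA = [[151, 21]; [21, 6]] and Aᵀf = [-304, -44]ᵀ gives AᵀA·[m, b]ᵀ = Aᵀf.
det = 151·6 − 21² = 465.
m = ((-304)·6 − 21·(-44))/465 = -60/31; b = (151·(-44) − 21·(-304))/465 = -52/93.
Residuals: 64/93, -140/93, 40/93, 22/93, 16/93, -2/93; SSR = 280/93.

SSR = 3.01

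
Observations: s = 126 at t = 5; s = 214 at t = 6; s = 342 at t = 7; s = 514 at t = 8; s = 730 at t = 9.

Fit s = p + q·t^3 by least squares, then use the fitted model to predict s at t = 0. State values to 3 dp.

With design matrix M, MᵀM = [[5, 1925]; [1925, 973515]] and Mᵀs = [1926, 974618]ᵀ.
det = 5·973515 − 1925² = 1161950.
p = (1926·973515 − 1925·974618)/1161950 = -114976/116195; q = (5·974618 − 1925·1926)/1161950 = 116554/116195.
At t = 0: ŝ = (-114976/116195)·(1) + (116554/116195)·(0) = -114976/116195.

ŝ = -0.990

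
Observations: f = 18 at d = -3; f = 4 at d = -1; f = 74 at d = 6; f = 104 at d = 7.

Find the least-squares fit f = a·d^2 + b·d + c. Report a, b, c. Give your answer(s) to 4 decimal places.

a = 2.0301, b = 0.2671, c = 1.1853

Compute the Gram sums: Σd^2·d^2 = 3779, Σd^2·d = 531, Σd^2 = 95, Σd·d = 95, Σd = 9, Σ1 = 4.
And Σd^2·f = 7926, Σd·f = 1114, Σf = 200.
So MᵀM·[a, b, c]ᵀ = Mᵀf: [[3779, 531, 95]; [531, 95, 9]; [95, 9, 4]]·[a, b, c]ᵀ = [7926, 1114, 200]ᵀ.
Solving the 3×3 system (Gaussian elimination) gives a = 1216/599, b = 160/599, c = 710/599.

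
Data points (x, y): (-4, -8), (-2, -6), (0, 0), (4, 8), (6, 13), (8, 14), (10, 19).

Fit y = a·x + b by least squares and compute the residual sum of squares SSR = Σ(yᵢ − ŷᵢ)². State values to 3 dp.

Forming AᵀA = [[236, 22]; [22, 7]] and Aᵀy = [456, 40]ᵀ gives AᵀA·[a, b]ᵀ = Aᵀy.
det = 236·7 − 22² = 1168.
a = (456·7 − 22·40)/1168 = 289/146; b = (236·40 − 22·456)/1168 = -37/73.
Residuals: 31/73, -112/73, 37/73, 43/73, 119/73, -97/73, -21/73; SSR = 558/73.

SSR = 7.644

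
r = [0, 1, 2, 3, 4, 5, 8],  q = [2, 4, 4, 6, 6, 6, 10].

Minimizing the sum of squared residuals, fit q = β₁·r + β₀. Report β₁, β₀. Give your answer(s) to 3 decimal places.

β₁ = 0.901, β₀ = 2.467

Sums needed: Σr·r = 119, Σr = 23, Σ1 = 7.
Right-hand side: Σr·q = 164, Σq = 38.
Determinant 119·7 − 23² = 304.
β₁ = (164·7 − 23·38)/304 = 137/152; β₀ = (119·38 − 23·164)/304 = 375/152.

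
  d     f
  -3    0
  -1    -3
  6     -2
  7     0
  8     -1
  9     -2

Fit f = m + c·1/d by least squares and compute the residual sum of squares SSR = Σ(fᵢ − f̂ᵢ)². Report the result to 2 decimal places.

Sums needed: Σ1 = 6, Σ1/d = -397/504, Σ1/d·1/d = 301585/254016.
Right-hand side: Σf = -8, Σ1/d·f = 167/72.
Normal equations: [[6, -397/504]; [-397/504, 301585/254016]]·[m, c]ᵀ = [-8, 167/72]ᵀ.
Eliminating c: (301585/254016)·(row 1) − (-397/504)·(row 2) gives (1651901/254016)·m = (301585/254016)·(-8) − (-397/504)·(167/72) = -649529/84672, so m = -1948587/1651901.
Then c = ((167/72) − (-397/504)·(-1948587/1651901))/(301585/254016) = 1934352/1651901.
Residuals: 2593371/1651901, -1072764/1651901, -1677607/1651901, 1672251/1651901, 54892/1651901, -1570143/1651901; SSR = 9658900/1651901.

SSR = 5.85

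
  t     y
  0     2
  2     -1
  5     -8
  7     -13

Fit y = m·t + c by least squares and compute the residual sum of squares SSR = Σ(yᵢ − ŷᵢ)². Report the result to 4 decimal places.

The normal equations are: 78·m + 14·c = -133;  14·m + 4·c = -20.
(Σt·t = 78, Σt = 14, Σ1 = 4, Σt·y = -133, Σy = -20.)
Eliminating c: 4·(row 1) − 14·(row 2) gives 116·m = 4·(-133) − 14·(-20) = -252, so m = -63/29.
Then c = ((-20) − 14·(-63/29))/4 = 151/58.
Residuals: -35/58, 43/58, 15/58, -23/58; SSR = 33/29.

SSR = 1.1379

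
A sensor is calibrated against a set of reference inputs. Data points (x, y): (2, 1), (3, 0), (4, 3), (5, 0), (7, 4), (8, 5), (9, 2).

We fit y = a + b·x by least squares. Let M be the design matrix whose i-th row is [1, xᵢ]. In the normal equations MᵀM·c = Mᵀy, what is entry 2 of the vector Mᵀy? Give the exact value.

Entry 2 ↔ basis x, so (Mᵀy)_{2} = Σᵢ (x)·yᵢ = (2)·(1) + (3)·(0) + (4)·(3) + (5)·(0) + (7)·(4) + (8)·(5) + (9)·(2) = 100.

100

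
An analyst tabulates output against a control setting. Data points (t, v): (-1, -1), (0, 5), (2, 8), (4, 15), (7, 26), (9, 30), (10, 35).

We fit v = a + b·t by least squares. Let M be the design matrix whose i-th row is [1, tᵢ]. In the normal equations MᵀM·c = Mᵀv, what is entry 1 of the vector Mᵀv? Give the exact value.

118

Entry 1 ↔ basis 1, so (Mᵀv)_{1} = Σᵢ vᵢ = (1)·(-1) + (1)·(5) + (1)·(8) + (1)·(15) + (1)·(26) + (1)·(30) + (1)·(35) = 118.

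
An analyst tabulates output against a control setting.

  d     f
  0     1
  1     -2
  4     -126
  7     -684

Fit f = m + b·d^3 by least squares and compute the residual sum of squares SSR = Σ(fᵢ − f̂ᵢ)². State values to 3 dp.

Forming AᵀA = [[4, 408]; [408, 121746]] and Aᵀf = [-811, -242678]ᵀ gives AᵀA·[m, b]ᵀ = Aᵀf.
Eliminating b: 121746·(row 1) − 408·(row 2) gives 320520·m = 121746·(-811) − 408·(-242678) = 276618, so m = 46103/53420.
Then b = ((-242678) − 408·(46103/53420))/121746 = -79978/40065.
Residuals: 7317/53420, -138917/160260, 143299/160260, -26333/160260; SSR = 255883/160260.

SSR = 1.597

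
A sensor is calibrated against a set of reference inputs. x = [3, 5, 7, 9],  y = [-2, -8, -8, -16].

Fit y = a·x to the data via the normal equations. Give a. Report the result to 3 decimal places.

AᵀA·[a]ᵀ = Aᵀy reads: 164·a = -246.
(Σx·x = 164, Σx·y = -246.)
Hence a = -246 / 164 ≈ -1.5.

a = -1.500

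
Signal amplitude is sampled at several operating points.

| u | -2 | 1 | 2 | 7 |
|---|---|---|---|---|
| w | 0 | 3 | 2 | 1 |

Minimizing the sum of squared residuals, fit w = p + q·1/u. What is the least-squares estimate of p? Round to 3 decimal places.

Compute the Gram sums: Σ1 = 4, Σ1/u = 8/7, Σ1/u·1/u = 149/98.
Right-hand side: Σw = 6, Σ1/u·w = 29/7.
So AᵀA·[p, q]ᵀ = Aᵀw: [[4, 8/7]; [8/7, 149/98]]·[p, q]ᵀ = [6, 29/7]ᵀ.
Determinant 4·(149/98) − (8/7)² = 234/49.
p = (6·(149/98) − (8/7)·(29/7))/(234/49) = 215/234; q = (4·(29/7) − (8/7)·6)/(234/49) = 238/117.

p = 0.919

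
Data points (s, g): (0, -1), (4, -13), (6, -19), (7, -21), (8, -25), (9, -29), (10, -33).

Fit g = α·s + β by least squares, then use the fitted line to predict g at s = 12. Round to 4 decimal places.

ĝ = -38.0617

From the data, Σs·s = 346, Σs = 44, Σ1 = 7.
Moment sums: Σs·g = -1104, Σg = -141.
Normal equations: [[346, 44]; [44, 7]]·[α, β]ᵀ = [-1104, -141]ᵀ.
Determinant 346·7 − 44² = 486.
α = ((-1104)·7 − 44·(-141))/486 = -254/81; β = (346·(-141) − 44·(-1104))/486 = -35/81.
At s = 12: ĝ = (-254/81)·(12) + (-35/81)·(1) = -3083/81.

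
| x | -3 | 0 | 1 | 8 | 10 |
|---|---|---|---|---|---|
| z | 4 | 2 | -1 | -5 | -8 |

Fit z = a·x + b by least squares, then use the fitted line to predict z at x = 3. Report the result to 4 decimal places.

ẑ = -1.4251

Setting ∂/∂a … = 0 gives: 174·a + 16·b = -133;  16·a + 5·b = -8.
(Σx·x = 174, Σx = 16, Σ1 = 5, Σx·z = -133, Σz = -8.)
Determinant 174·5 − 16² = 614.
a = ((-133)·5 − 16·(-8))/614 = -537/614; b = (174·(-8) − 16·(-133))/614 = 368/307.
At x = 3: ẑ = (-537/614)·(3) + (368/307)·(1) = -875/614.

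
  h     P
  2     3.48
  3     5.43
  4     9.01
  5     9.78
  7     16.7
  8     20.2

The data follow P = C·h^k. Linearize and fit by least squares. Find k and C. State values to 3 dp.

k = 1.262, C = 1.422

With ln Pᵢ as the transformed response and ln hᵢ as the regressor:
Σln h = 8.8128, Σ(ln h)² = 14.3101, Σln P = 13.2387, Σln h·ln P = 21.1694.
Equations: 14.3101·k + 8.8128·ln C = 21.1694;  8.8128·k + 6·ln C = 13.2387.
Δ = 14.3101·6 − (8.8128)² = 8.1947; k = (21.1694·6 − 8.8128·13.2387)/8.1947 = 1.26249, ln C = (14.3101·13.2387 − 8.8128·21.1694)/8.1947 = 0.35210, so C = exp(0.35210) = 1.42205.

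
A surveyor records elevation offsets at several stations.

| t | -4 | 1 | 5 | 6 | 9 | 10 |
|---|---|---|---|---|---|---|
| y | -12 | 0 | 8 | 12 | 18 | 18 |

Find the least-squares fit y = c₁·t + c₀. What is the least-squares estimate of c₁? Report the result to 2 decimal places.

Setting ∂/∂c₁ … = 0 gives: 259·c₁ + 27·c₀ = 502;  27·c₁ + 6·c₀ = 44.
Eliminating c₀: 6·(row 1) − 27·(row 2) gives 825·c₁ = 6·502 − 27·44 = 1824, so c₁ = 608/275.
Then c₀ = (44 − 27·(608/275))/6 = -2158/825.

c₁ = 2.21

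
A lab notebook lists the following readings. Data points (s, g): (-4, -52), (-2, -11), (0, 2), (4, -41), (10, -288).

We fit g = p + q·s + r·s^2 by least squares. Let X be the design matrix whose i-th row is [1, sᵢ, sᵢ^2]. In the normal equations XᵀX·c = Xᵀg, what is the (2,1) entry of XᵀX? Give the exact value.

Row 2 ↔ basis s, column 1 ↔ basis 1, so (XᵀX)_{2,1} = Σᵢ s = (-4)·(1) + (-2)·(1) + (0)·(1) + (4)·(1) + (10)·(1) = 8.

8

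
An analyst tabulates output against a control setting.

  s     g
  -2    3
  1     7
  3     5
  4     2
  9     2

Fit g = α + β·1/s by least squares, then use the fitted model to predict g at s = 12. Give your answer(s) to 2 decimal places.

ĝ = 3.35

AᵀA·[α, β]ᵀ = Aᵀg reads: 5·α + (43/36)·β = 19;  (43/36)·α + (1861/1296)·β = 71/9.
(Σ1 = 5, Σ1/s = 43/36, Σ1/s·1/s = 1861/1296, Σg = 19, Σ1/s·g = 71/9.)
Determinant 5·(1861/1296) − (43/36)² = 466/81.
α = (19·(1861/1296) − (43/36)·(71/9))/(466/81) = 23147/7456; β = (5·(71/9) − (43/36)·19)/(466/81) = 5427/1864.
At s = 12: ĝ = (23147/7456)·(1) + (5427/1864)·(1/12) = 6239/1864.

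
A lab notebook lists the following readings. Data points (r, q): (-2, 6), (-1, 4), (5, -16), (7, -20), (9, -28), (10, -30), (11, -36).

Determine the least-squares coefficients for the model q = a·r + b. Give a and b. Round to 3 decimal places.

From the data, Σr·r = 381, Σr = 39, Σ1 = 7.
For Xᵀq: Σr·q = -1184, Σq = -120.
So XᵀX·[a, b]ᵀ = Xᵀq: [[381, 39]; [39, 7]]·[a, b]ᵀ = [-1184, -120]ᵀ.
Eliminating b: 7·(row 1) − 39·(row 2) gives 1146·a = 7·(-1184) − 39·(-120) = -3608, so a = -1804/573.
Then b = ((-120) − 39·(-1804/573))/7 = 76/191.

a = -3.148, b = 0.398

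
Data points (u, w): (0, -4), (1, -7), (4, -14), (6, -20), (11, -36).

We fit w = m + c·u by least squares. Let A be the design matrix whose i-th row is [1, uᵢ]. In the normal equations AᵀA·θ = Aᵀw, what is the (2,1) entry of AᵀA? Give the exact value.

22

Row 2 ↔ basis u, column 1 ↔ basis 1, so (AᵀA)_{2,1} = Σᵢ u = (0)·(1) + (1)·(1) + (4)·(1) + (6)·(1) + (11)·(1) = 22.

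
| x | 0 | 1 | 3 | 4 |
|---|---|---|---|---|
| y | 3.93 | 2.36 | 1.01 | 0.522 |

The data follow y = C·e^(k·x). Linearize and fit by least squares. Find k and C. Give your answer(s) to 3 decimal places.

Let Y = ln y. Fitting Y = k·x + ln C by least squares:
Sums: Σx = 8.0000, Σ(x)² = 26.0000, Σln y = 1.5872, Σx·ln y = -1.7118.
Normal system: [[26.0000, 8.0000]; [8.0000, 4]]·[k, ln C]ᵀ = [-1.7118, 1.5872]ᵀ.
Δ = 26.0000·4 − (8.0000)² = 40.0000; k = (-1.7118·4 − 8.0000·1.5872)/40.0000 = -0.48862, ln C = (26.0000·1.5872 − 8.0000·-1.7118)/40.0000 = 1.37402, so C = exp(1.37402) = 3.95122.

k = -0.489, C = 3.951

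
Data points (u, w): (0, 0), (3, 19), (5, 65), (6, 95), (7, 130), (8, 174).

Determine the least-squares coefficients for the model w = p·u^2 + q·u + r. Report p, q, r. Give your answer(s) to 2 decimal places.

p = 2.99, q = -2.13, r = -0.27

Setting ∂/∂p … = 0 gives: 8499·p + 1223·q + 183·r = 22722;  1223·p + 183·q + 29·r = 3254;  183·p + 29·q + 6·r = 483.
Inverting the 3×3 Gram matrix, [p, q, r]ᵀ = [2819/944, -2013/944, -129/472]ᵀ.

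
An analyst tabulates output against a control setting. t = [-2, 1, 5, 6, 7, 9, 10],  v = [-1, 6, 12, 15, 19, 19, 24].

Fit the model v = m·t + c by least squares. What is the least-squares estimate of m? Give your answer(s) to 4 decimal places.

m = 1.9716

XᵀX·[m, c]ᵀ = Xᵀv reads: 296·m + 36·c = 702;  36·m + 7·c = 94.
(Σt·t = 296, Σt = 36, Σ1 = 7, Σt·v = 702, Σv = 94.)
Eliminating c: 7·(row 1) − 36·(row 2) gives 776·m = 7·702 − 36·94 = 1530, so m = 765/388.
Then c = (94 − 36·(765/388))/7 = 319/97.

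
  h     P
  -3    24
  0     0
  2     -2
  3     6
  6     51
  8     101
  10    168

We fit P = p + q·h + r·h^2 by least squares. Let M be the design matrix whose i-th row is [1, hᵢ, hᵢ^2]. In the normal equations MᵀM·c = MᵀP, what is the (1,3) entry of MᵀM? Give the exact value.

222

Row 1 ↔ basis 1, column 3 ↔ basis h^2, so (MᵀM)_{1,3} = Σᵢ h^2 = (1)·(9) + (1)·(0) + (1)·(4) + (1)·(9) + (1)·(36) + (1)·(64) + (1)·(100) = 222.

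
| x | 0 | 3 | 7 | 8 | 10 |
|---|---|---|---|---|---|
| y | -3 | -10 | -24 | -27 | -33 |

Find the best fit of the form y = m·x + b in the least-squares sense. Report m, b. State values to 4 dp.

Forming MᵀM = [[222, 28]; [28, 5]] and Mᵀy = [-744, -97]ᵀ gives MᵀM·[m, b]ᵀ = Mᵀy.
Determinant 222·5 − 28² = 326.
m = ((-744)·5 − 28·(-97))/326 = -502/163; b = (222·(-97) − 28·(-744))/326 = -351/163.

m = -3.0798, b = -2.1534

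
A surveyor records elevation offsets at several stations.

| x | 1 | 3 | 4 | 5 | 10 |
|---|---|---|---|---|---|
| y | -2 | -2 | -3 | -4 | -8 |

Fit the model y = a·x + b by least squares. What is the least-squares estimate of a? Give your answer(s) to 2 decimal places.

Entries of MᵀM: Σx·x = 151, Σx = 23, Σ1 = 5.
And Σx·y = -120, Σy = -19.
MᵀM·[a, b]ᵀ = Mᵀy becomes [[151, 23]; [23, 5]]·[a, b]ᵀ = [-120, -19]ᵀ.
Eliminating b: 5·(row 1) − 23·(row 2) gives 226·a = 5·(-120) − 23·(-19) = -163, so a = -163/226.
Then b = ((-19) − 23·(-163/226))/5 = -109/226.

a = -0.72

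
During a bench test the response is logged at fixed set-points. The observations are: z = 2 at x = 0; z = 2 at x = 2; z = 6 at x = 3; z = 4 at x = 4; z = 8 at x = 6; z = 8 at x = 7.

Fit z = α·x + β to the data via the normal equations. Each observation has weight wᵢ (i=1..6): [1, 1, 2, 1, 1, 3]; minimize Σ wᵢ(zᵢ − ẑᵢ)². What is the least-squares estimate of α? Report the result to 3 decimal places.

With design matrix M, MᵀWM = [[221, 39]; [39, 9]] and MᵀWz = [272, 52]ᵀ.
Eliminating β: 9·(row 1) − 39·(row 2) gives 468·α = 9·272 − 39·52 = 420, so α = 35/39.
Then β = (52 − 39·(35/39))/9 = 17/9.

α = 0.897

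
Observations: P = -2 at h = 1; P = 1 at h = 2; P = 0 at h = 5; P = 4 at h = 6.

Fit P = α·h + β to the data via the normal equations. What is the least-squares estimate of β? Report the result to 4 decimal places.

Sums needed: Σh·h = 66, Σh = 14, Σ1 = 4.
For AᵀP: Σh·P = 24, ΣP = 3.
So AᵀA·[α, β]ᵀ = AᵀP: [[66, 14]; [14, 4]]·[α, β]ᵀ = [24, 3]ᵀ.
Δ = 66·4 − 14² = 68.
α = (24·4 − 14·3)/68 = 27/34; β = (66·3 − 14·24)/68 = -69/34.

β = -2.0294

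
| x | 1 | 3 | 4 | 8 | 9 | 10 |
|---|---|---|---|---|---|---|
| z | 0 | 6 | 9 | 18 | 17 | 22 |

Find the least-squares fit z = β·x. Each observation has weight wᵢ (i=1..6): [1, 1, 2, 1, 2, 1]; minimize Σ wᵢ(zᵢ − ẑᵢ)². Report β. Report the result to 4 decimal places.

Forming AᵀWA = [[368]] and AᵀWz = [760]ᵀ gives AᵀWA·[β]ᵀ = AᵀWz.
β = 760/368 = 2.06522.

β = 2.0652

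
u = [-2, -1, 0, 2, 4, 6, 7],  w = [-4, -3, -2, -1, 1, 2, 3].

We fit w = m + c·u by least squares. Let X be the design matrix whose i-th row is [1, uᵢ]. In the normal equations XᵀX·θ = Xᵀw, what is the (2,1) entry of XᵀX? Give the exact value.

Row 2 ↔ basis u, column 1 ↔ basis 1, so (XᵀX)_{2,1} = Σᵢ u = (-2)·(1) + (-1)·(1) + (0)·(1) + (2)·(1) + (4)·(1) + (6)·(1) + (7)·(1) = 16.

16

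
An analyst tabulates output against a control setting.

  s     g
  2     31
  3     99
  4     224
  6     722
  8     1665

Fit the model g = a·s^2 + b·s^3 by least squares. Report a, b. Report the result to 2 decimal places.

a = 2.04, b = 3.00

From the data, Σs^2·s^2 = 5745, Σs^2·s^3 = 41843, Σs^3·s^3 = 313689.
Right-hand side: Σs^2·g = 137151, Σs^3·g = 1025689.
Normal equations: [[5745, 41843]; [41843, 313689]]·[a, b]ᵀ = [137151, 1025689]ᵀ.
Determinant 5745·313689 − 41843² = 51306656.
a = (137151·313689 − 41843·1025689)/51306656 = 26213803/12826664; b = (5745·1025689 − 41843·137151)/51306656 = 38443503/12826664.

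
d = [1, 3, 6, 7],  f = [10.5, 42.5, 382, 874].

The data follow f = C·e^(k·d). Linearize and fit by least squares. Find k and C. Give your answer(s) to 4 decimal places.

With ln fᵢ as the transformed response and dᵢ as the regressor:
Σd = 17.0000, Σ(d)² = 95.0000, Σln f = 18.8194, Σd·ln f = 96.6840.
Normal system: [[95.0000, 17.0000]; [17.0000, 4]]·[k, ln C]ᵀ = [96.6840, 18.8194]ᵀ.
Slope k = (n·Σd·ln f − Σd·Σln f)/(n·Σ(d)² − (Σd)²) = (4·96.6840 − 17.0000·18.8194)/91.0000 = 0.73414; ln C = (Σln f − k·Σd)/n = 1.58476, so C = exp(1.58476) = 4.87814.

k = 0.7341, C = 4.8781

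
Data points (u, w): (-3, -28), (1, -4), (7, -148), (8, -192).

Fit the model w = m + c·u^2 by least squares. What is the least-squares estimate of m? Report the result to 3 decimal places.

m = -1.116

The normal system MᵀM·[m, c]ᵀ = Mᵀw is [[4, 123]; [123, 6579]]·[m, c]ᵀ = [-372, -19796]ᵀ.
Eliminating c: 6579·(row 1) − 123·(row 2) gives 11187·m = 6579·(-372) − 123·(-19796) = -12480, so m = -4160/3729.
Then c = ((-19796) − 123·(-4160/3729))/6579 = -33428/11187.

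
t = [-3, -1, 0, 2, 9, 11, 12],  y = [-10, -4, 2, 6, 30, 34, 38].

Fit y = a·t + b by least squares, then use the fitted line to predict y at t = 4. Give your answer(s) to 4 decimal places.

ŷ = 12.8074

From the data, Σt·t = 360, Σt = 30, Σ1 = 7.
For Mᵀy: Σt·y = 1146, Σy = 96.
MᵀM·[a, b]ᵀ = Mᵀy becomes [[360, 30]; [30, 7]]·[a, b]ᵀ = [1146, 96]ᵀ.
Δ = 360·7 − 30² = 1620.
a = (1146·7 − 30·96)/1620 = 857/270; b = (360·96 − 30·1146)/1620 = 1/9.
At t = 4: ŷ = (857/270)·(4) + (1/9)·(1) = 1729/135.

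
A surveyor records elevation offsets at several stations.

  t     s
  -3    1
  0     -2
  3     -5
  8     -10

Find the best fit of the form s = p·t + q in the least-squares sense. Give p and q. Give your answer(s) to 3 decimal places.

With design matrix X, XᵀX = [[82, 8]; [8, 4]] and Xᵀs = [-98, -16]ᵀ.
Eliminating q: 4·(row 1) − 8·(row 2) gives 264·p = 4·(-98) − 8·(-16) = -264, so p = -1.
Then q = ((-16) − 8·(-1))/4 = -2.

p = -1.000, q = -2.000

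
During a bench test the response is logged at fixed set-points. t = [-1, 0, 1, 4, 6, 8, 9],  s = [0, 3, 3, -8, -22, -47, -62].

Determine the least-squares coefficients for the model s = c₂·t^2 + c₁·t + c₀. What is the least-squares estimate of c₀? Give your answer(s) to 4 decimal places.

c₀ = 2.5590

Compute the Gram sums: Σt^2·t^2 = 12211, Σt^2·t = 1521, Σt^2 = 199, Σt·t = 199, Σt = 27, Σ1 = 7.
Right-hand side: Σt^2·s = -8947, Σt·s = -1095, Σs = -133.
So AᵀA·[c₂, c₁, c₀]ᵀ = Aᵀs: [[12211, 1521, 199]; [1521, 199, 27]; [199, 27, 7]]·[c₂, c₁, c₀]ᵀ = [-8947, -1095, -133]ᵀ.
Row-reducing yields c₂ = -30063/31507, c₁ = 45471/31507, c₀ = 80627/31507.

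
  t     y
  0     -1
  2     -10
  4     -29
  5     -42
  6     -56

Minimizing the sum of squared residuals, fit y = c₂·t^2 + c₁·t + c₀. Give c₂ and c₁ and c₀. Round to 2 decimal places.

From the data, Σt^2·t^2 = 2193, Σt^2·t = 413, Σt^2 = 81, Σt·t = 81, Σt = 17, Σ1 = 5.
For Mᵀy: Σt^2·y = -3570, Σt·y = -682, Σy = -138.
MᵀM·[c₂, c₁, c₀]ᵀ = Mᵀy becomes [[2193, 413, 81]; [413, 81, 17]; [81, 17, 5]]·[c₂, c₁, c₀]ᵀ = [-3570, -682, -138]ᵀ.
Row-reducing yields c₂ = -524/469, c₁ = -1194/469, c₀ = -396/469.

c₂ = -1.12, c₁ = -2.55, c₀ = -0.84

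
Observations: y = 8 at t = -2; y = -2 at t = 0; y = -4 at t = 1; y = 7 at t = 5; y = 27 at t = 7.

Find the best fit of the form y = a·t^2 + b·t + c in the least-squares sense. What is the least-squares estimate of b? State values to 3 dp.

b = -3.208

Sums needed: Σt^2·t^2 = 3043, Σt^2·t = 461, Σt^2 = 79, Σt·t = 79, Σt = 11, Σ1 = 5.
And Σt^2·y = 1526, Σt·y = 204, Σy = 36.
So MᵀM·[a, b, c]ᵀ = Mᵀy: [[3043, 461, 79]; [461, 79, 11]; [79, 11, 5]]·[a, b, c]ᵀ = [1526, 204, 36]ᵀ.
Solving the 3×3 system (Gaussian elimination) gives a = 20765/19839, b = -63646/19839, c = -15075/6613.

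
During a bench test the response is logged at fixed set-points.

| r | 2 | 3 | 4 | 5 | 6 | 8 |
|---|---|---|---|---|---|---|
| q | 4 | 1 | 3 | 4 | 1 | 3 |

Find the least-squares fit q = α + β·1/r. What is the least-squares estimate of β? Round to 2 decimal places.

Forming XᵀX = [[6, 63/40]; [63/40, 7301/14400]] and Xᵀq = [16, 177/40]ᵀ gives XᵀX·[α, β]ᵀ = Xᵀq.
Eliminating β: (7301/14400)·(row 1) − (63/40)·(row 2) gives (539/960)·α = (7301/14400)·16 − (63/40)·(177/40) = 16457/14400, so α = 2351/1155.
Then β = ((177/40) − (63/40)·(2351/1155))/(7301/14400) = 1296/539.

β = 2.40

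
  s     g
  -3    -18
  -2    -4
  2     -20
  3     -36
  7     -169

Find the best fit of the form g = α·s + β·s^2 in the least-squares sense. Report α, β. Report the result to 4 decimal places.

α = -3.2873, β = -2.9809

Entries of MᵀM: Σs·s = 75, Σs·s^2 = 343, Σs^2·s^2 = 2595.
And Σs·g = -1269, Σs^2·g = -8863.
So MᵀM·[α, β]ᵀ = Mᵀg: [[75, 343]; [343, 2595]]·[α, β]ᵀ = [-1269, -8863]ᵀ.
det = 75·2595 − 343² = 76976.
α = ((-1269)·2595 − 343·(-8863))/76976 = -126523/38488; β = (75·(-8863) − 343·(-1269))/76976 = -114729/38488.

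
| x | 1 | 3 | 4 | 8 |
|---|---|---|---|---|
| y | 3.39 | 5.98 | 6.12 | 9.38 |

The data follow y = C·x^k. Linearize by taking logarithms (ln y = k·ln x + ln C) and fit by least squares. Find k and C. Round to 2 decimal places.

Let Y = ln y. Fitting Y = k·ln x + ln C by least squares:
Sums: Σln x = 4.5643, Σ(ln x)² = 7.4528, Σln y = 7.0594, Σln x·ln y = 9.1311.
Normal system: [[7.4528, 4.5643]; [4.5643, 4]]·[k, ln C]ᵀ = [9.1311, 7.0594]ᵀ.
Δ = 7.4528·4 − (4.5643)² = 8.9781; k = (9.1311·4 − 4.5643·7.0594)/8.9781 = 0.47928, ln C = (7.4528·7.0594 − 4.5643·9.1311)/8.9781 = 1.21795, so C = exp(1.21795) = 3.38024.

k = 0.48, C = 3.38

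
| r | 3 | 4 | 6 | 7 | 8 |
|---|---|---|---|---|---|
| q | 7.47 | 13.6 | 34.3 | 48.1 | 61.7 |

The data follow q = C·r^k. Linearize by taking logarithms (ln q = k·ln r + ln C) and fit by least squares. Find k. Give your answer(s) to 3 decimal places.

With ln qᵢ as the transformed response and ln rᵢ as the regressor:
XᵀX = [[14.4498, 8.3020]; [8.3020, 5]], rhs = [28.2708, 16.1517]ᵀ  (here Σln r = 8.3020, Σ(ln r)² = 14.4498, Σln q = 16.1517, Σln r·ln q = 28.2708).
Δ = 14.4498·5 − (8.3020)² = 3.3255; k = (28.2708·5 − 8.3020·16.1517)/3.3255 = 2.18379, ln C = (14.4498·16.1517 − 8.3020·28.2708)/3.3255 = -0.39564.

k = 2.184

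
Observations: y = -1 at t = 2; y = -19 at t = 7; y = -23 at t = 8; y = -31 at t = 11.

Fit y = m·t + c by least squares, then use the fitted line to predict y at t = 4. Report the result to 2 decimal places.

ŷ = -8.36

Normal-equation sums: Σt·t = 238, Σt = 28, Σ1 = 4.
Moment sums: Σt·y = -660, Σy = -74.
So MᵀM·[m, c]ᵀ = Mᵀy: [[238, 28]; [28, 4]]·[m, c]ᵀ = [-660, -74]ᵀ.
Eliminating c: 4·(row 1) − 28·(row 2) gives 168·m = 4·(-660) − 28·(-74) = -568, so m = -71/21.
Then c = ((-74) − 28·(-71/21))/4 = 31/6.
At t = 4: ŷ = (-71/21)·(4) + (31/6)·(1) = -117/14.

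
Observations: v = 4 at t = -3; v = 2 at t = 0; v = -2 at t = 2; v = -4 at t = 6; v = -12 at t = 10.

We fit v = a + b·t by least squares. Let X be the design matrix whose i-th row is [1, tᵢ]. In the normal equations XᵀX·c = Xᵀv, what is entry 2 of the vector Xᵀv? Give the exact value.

-160

Entry 2 ↔ basis t, so (Xᵀv)_{2} = Σᵢ (t)·vᵢ = (-3)·(4) + (0)·(2) + (2)·(-2) + (6)·(-4) + (10)·(-12) = -160.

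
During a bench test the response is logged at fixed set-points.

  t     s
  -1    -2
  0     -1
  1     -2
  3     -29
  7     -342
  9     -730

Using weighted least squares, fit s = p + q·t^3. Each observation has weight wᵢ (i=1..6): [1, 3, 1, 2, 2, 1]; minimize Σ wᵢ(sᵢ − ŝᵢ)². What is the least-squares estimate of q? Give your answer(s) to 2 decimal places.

q = -1.00

MᵀWM·[p, q]ᵀ = MᵀWs reads: 10·p + 1469·q = -1479;  1469·p + 768199·q = -768348.
(Σwᵢ·1 = 10, Σwᵢ·t^3 = 1469, Σwᵢ·t^3·t^3 = 768199, Σwᵢ·s = -1479, Σwᵢ·t^3·s = -768348.)
Δ = 10·768199 − 1469² = 5524029.
p = ((-1479)·768199 − 1469·(-768348))/5524029 = -2487703/1841343; q = (10·(-768348) − 1469·(-1479))/5524029 = -1836943/1841343.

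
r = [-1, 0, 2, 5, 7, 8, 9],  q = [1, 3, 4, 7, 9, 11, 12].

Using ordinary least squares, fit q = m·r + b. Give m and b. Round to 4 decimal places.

Normal-equation sums: Σr·r = 224, Σr = 30, Σ1 = 7.
For Aᵀq: Σr·q = 301, Σq = 47.
AᵀA·[m, b]ᵀ = Aᵀq becomes [[224, 30]; [30, 7]]·[m, b]ᵀ = [301, 47]ᵀ.
Eliminating b: 7·(row 1) − 30·(row 2) gives 668·m = 7·301 − 30·47 = 697, so m = 697/668.
Then b = (47 − 30·(697/668))/7 = 749/334.

m = 1.0434, b = 2.2425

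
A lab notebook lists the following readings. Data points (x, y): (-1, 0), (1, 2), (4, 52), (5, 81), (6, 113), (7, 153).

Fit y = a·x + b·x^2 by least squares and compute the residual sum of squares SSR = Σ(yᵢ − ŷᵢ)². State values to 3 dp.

SSR = 9.075

Compute the Gram sums: Σx·x = 128, Σx·x^2 = 748, Σx^2·x^2 = 4580.
Right-hand side: Σx·y = 2364, Σx^2·y = 14424.
Normal equations: [[128, 748]; [748, 4580]]·[a, b]ᵀ = [2364, 14424]ᵀ.
det = 128·4580 − 748² = 26736.
a = (2364·4580 − 748·14424)/26736 = 791/557; b = (128·14424 − 748·2364)/26736 = 1625/557.
Residuals: -834/557, -1302/557, -200/557, 537/557, -305/557, 59/557; SSR = 5055/557.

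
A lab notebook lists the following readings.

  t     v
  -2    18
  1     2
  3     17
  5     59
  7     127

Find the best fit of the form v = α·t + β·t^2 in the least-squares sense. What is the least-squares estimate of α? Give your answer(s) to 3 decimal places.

Compute the Gram sums: Σt·t = 88, Σt·t^2 = 488, Σt^2·t^2 = 3124.
Moment sums: Σt·v = 1201, Σt^2·v = 7925.
Normal equations: [[88, 488]; [488, 3124]]·[α, β]ᵀ = [1201, 7925]ᵀ.
Eliminating β: 3124·(row 1) − 488·(row 2) gives 36768·α = 3124·1201 − 488·7925 = -115476, so α = -9623/3064.
Then β = (7925 − 488·(-9623/3064))/3124 = 2319/766.

α = -3.141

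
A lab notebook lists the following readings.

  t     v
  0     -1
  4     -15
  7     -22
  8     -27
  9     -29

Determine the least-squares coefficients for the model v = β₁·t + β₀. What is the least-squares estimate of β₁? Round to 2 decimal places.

β₁ = -3.09

AᵀA·[β₁, β₀]ᵀ = Aᵀv reads: 210·β₁ + 28·β₀ = -691;  28·β₁ + 5·β₀ = -94.
Δ = 210·5 − 28² = 266.
β₁ = ((-691)·5 − 28·(-94))/266 = -823/266; β₀ = (210·(-94) − 28·(-691))/266 = -28/19.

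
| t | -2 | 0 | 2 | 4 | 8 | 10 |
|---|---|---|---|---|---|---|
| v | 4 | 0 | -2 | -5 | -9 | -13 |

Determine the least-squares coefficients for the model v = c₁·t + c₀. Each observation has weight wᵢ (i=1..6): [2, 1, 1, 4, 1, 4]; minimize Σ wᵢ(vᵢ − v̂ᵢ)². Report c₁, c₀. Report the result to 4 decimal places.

c₁ = -1.3684, c₀ = 0.7569

The normal system XᵀWX·[c₁, c₀]ᵀ = XᵀWv is [[540, 62]; [62, 13]]·[c₁, c₀]ᵀ = [-692, -75]ᵀ.
Determinant 540·13 − 62² = 3176.
c₁ = ((-692)·13 − 62·(-75))/3176 = -2173/1588; c₀ = (540·(-75) − 62·(-692))/3176 = 601/794.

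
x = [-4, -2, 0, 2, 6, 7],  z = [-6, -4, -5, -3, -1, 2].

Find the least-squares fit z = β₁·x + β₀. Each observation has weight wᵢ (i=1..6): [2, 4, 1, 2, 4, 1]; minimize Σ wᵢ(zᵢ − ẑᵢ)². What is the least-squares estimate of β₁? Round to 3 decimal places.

β₁ = 0.509

The normal equations are: 249·β₁ + 19·β₀ = 58;  19·β₁ + 14·β₀ = -41.
(Σwᵢ·x·x = 249, Σwᵢ·x = 19, Σwᵢ·1 = 14, Σwᵢ·x·z = 58, Σwᵢ·z = -41.)
Δ = 249·14 − 19² = 3125.
β₁ = (58·14 − 19·(-41))/3125 = 1591/3125; β₀ = (249·(-41) − 19·58)/3125 = -11311/3125.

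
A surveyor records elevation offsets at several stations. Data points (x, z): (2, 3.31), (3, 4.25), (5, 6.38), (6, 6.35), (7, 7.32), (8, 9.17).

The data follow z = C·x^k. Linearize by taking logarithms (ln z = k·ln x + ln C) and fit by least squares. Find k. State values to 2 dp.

k = 0.68

Linearized form: ln z = k·ln x + ln C. From the 6 transformed points,
Sums: Σln x = 9.2183, Σ(ln x)² = 15.5987, Σln z = 10.5520, Σln x·ln z = 17.1953.
Normal system: [[15.5987, 9.2183]; [9.2183, 6]]·[k, ln C]ᵀ = [17.1953, 10.5520]ᵀ.
Slope k = (n·Σln x·ln z − Σln x·Σln z)/(n·Σ(ln x)² − (Σln x)²) = (6·17.1953 − 9.2183·10.5520)/8.6152 = 0.68480; ln C = (Σln z − k·Σln x)/n = 0.70656.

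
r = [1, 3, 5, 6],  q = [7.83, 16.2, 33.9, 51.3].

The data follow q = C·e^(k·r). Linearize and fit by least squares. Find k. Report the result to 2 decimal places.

k = 0.37

Linearized form: ln q = k·r + ln C. From the 4 transformed points,
Σr = 15.0000, Σ(r)² = 71.0000, Σln q = 12.3041, Σr·ln q = 51.6562.
Equations: 71.0000·k + 15.0000·ln C = 51.6562;  15.0000·k + 4·ln C = 12.3041.
Δ = 71.0000·4 − (15.0000)² = 59.0000; k = (51.6562·4 − 15.0000·12.3041)/59.0000 = 0.37396, ln C = (71.0000·12.3041 − 15.0000·51.6562)/59.0000 = 1.67367.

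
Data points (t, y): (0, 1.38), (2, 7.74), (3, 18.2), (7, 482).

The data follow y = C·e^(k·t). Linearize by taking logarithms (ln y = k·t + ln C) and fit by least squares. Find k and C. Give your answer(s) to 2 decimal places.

k = 0.83, C = 1.43

Linearized form: ln y = k·t + ln C. From the 4 transformed points,
XᵀX = [[62.0000, 12.0000]; [12.0000, 4]], rhs = [56.0427, 11.4479]ᵀ  (here Σt = 12.0000, Σ(t)² = 62.0000, Σln y = 11.4479, Σt·ln y = 56.0427).
Δ = 62.0000·4 − (12.0000)² = 104.0000; k = (56.0427·4 − 12.0000·11.4479)/104.0000 = 0.83458, ln C = (62.0000·11.4479 − 12.0000·56.0427)/104.0000 = 0.35822, so C = exp(0.35822) = 1.43078.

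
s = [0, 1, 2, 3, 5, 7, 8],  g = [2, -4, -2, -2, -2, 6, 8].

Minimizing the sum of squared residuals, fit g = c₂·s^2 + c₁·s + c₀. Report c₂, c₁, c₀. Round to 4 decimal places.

Sums needed: Σs^2·s^2 = 7220, Σs^2·s = 1016, Σs^2 = 152, Σs·s = 152, Σs = 26, Σ1 = 7.
For Xᵀg: Σs^2·g = 726, Σs·g = 82, Σg = 6.
Normal equations: [[7220, 1016, 152]; [1016, 152, 26]; [152, 26, 7]]·[c₂, c₁, c₀]ᵀ = [726, 82, 6]ᵀ.
Row-reducing yields c₂ = 5305/11778, c₁ = -30517/11778, c₀ = 1375/1963.

c₂ = 0.4504, c₁ = -2.5910, c₀ = 0.7005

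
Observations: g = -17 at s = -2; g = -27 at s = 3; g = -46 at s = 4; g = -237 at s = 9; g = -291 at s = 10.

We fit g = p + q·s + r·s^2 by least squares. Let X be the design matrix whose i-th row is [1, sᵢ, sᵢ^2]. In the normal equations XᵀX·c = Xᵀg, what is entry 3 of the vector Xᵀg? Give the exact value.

Entry 3 ↔ basis s^2, so (Xᵀg)_{3} = Σᵢ (s^2)·gᵢ = (4)·(-17) + (9)·(-27) + (16)·(-46) + (81)·(-237) + (100)·(-291) = -49344.

-49344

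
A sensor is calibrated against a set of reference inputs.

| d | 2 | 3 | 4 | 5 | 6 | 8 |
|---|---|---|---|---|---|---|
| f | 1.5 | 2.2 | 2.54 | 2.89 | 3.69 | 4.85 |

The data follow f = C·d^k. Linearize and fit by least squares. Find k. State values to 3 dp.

With ln fᵢ as the transformed response and ln dᵢ as the regressor:
Σln d = 8.6587, Σ(ln d)² = 13.7340, Σln f = 6.0719, Σln d·ln f = 9.7703.
Equations: 13.7340·k + 8.6587·ln C = 9.7703;  8.6587·k + 6·ln C = 6.0719.
Slope k = (n·Σln d·ln f − Σln d·Σln f)/(n·Σ(ln d)² − (Σln d)²) = (6·9.7703 − 8.6587·6.0719)/7.4309 = 0.81371; ln C = (Σln f − k·Σln d)/n = -0.16229.

k = 0.814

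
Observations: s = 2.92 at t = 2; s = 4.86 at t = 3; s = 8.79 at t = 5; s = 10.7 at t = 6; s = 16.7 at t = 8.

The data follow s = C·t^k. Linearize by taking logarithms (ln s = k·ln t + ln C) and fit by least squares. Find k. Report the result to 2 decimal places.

Taking logs, ln s = k·ln t + ln C, so regress ln s on ln t.
XᵀX = [[11.8122, 7.2724]; [7.2724, 5]], rhs = [16.0794, 10.0119]ᵀ  (here Σln t = 7.2724, Σ(ln t)² = 11.8122, Σln s = 10.0119, Σln t·ln s = 16.0794).
Δ = 11.8122·5 − (7.2724)² = 6.1731; k = (16.0794·5 − 7.2724·10.0119)/6.1731 = 1.22897, ln C = (11.8122·10.0119 − 7.2724·16.0794)/6.1731 = 0.21487.

k = 1.23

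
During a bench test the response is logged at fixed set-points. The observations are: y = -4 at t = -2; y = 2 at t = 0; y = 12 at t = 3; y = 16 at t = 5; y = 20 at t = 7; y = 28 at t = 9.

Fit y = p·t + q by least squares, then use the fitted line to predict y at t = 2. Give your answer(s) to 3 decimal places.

ŷ = 7.664

Normal-equation sums: Σt·t = 168, Σt = 22, Σ1 = 6.
For Mᵀy: Σt·y = 516, Σy = 74.
So MᵀM·[p, q]ᵀ = Mᵀy: [[168, 22]; [22, 6]]·[p, q]ᵀ = [516, 74]ᵀ.
Determinant 168·6 − 22² = 524.
p = (516·6 − 22·74)/524 = 367/131; q = (168·74 − 22·516)/524 = 270/131.
At t = 2: ŷ = (367/131)·(2) + (270/131)·(1) = 1004/131.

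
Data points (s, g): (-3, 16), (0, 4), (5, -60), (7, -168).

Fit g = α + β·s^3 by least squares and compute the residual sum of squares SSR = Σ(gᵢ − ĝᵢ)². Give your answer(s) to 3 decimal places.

The normal system AᵀA·[α, β]ᵀ = Aᵀg is [[4, 441]; [441, 134003]]·[α, β]ᵀ = [-208, -65556]ᵀ.
Eliminating β: 134003·(row 1) − 441·(row 2) gives 341531·α = 134003·(-208) − 441·(-65556) = 1037572, so α = 1037572/341531.
Then β = ((-65556) − 441·(1037572/341531))/134003 = -170496/341531.
Residuals: -176468/341531, 328552/341531, -217432/341531, 65348/341531; SSR = 558176/341531.

SSR = 1.634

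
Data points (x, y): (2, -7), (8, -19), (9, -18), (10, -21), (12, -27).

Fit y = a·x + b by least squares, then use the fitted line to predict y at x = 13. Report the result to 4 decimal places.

Entries of MᵀM: Σx·x = 393, Σx = 41, Σ1 = 5.
Right-hand side: Σx·y = -862, Σy = -92.
MᵀM·[a, b]ᵀ = Mᵀy becomes [[393, 41]; [41, 5]]·[a, b]ᵀ = [-862, -92]ᵀ.
Determinant 393·5 − 41² = 284.
a = ((-862)·5 − 41·(-92))/284 = -269/142; b = (393·(-92) − 41·(-862))/284 = -407/142.
At x = 13: ŷ = (-269/142)·(13) + (-407/142)·(1) = -1952/71.

ŷ = -27.4930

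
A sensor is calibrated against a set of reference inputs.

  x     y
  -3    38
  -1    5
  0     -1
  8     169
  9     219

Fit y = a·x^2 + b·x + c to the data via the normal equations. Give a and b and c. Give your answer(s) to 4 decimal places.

Normal-equation sums: Σx^2·x^2 = 10739, Σx^2·x = 1213, Σx^2 = 155, Σx·x = 155, Σx = 13, Σ1 = 5.
Moment sums: Σx^2·y = 28902, Σx·y = 3204, Σy = 430.
Normal equations: [[10739, 1213, 155]; [1213, 155, 13]; [155, 13, 5]]·[a, b, c]ᵀ = [28902, 3204, 430]ᵀ.
Inverting the 3×3 Gram matrix, [a, b, c]ᵀ = [82361/26292, -97915/26292, -3125/2191]ᵀ.

a = 3.1325, b = -3.7241, c = -1.4263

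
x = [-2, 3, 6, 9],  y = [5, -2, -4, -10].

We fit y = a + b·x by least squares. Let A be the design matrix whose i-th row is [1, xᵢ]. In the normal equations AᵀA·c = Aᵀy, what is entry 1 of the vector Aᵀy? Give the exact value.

Entry 1 ↔ basis 1, so (Aᵀy)_{1} = Σᵢ yᵢ = (1)·(5) + (1)·(-2) + (1)·(-4) + (1)·(-10) = -11.

-11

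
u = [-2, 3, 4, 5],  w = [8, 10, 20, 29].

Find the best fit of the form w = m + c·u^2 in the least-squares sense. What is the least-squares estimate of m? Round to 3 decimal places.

m = 2.518

Normal-equation sums: Σ1 = 4, Σu^2 = 54, Σu^2·u^2 = 978.
Moment sums: Σw = 67, Σu^2·w = 1167.
det = 4·978 − 54² = 996.
m = (67·978 − 54·1167)/996 = 209/83; c = (4·1167 − 54·67)/996 = 175/166.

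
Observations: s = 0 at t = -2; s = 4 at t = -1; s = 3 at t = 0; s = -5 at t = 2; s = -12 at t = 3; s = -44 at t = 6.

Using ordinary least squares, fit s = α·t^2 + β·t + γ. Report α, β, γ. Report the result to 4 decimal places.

α = -1.0604, β = -1.4244, γ = 2.4432

The normal equations are: 1410·α + 242·β + 54·γ = -1708;  242·α + 54·β + 8·γ = -314;  54·α + 8·β + 6·γ = -54.
Solving the 3×3 system (Gaussian elimination) gives α = -1772/1671, β = -3967/2785, γ = 20413/8355.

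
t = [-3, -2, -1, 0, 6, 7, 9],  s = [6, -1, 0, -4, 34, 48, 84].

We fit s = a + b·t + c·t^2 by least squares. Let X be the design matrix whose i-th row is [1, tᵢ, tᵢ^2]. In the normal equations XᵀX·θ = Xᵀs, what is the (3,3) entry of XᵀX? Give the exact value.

Row 3 ↔ basis t^2, column 3 ↔ basis t^2, so (XᵀX)_{3,3} = Σᵢ (t^2)·(t^2) = (9)·(9) + (4)·(4) + (1)·(1) + (0)·(0) + (36)·(36) + (49)·(49) + (81)·(81) = 10356.

10356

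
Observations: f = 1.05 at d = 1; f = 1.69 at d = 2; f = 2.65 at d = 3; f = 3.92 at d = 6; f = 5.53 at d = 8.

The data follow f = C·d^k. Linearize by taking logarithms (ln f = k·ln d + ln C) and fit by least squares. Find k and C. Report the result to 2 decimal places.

Taking logs, ln f = k·ln d + ln C, so regress ln f on ln d.
Sums: Σln d = 5.6630, Σ(ln d)² = 9.2219, Σln f = 4.6244, Σln d·ln f = 7.4383.
Normal system: [[9.2219, 5.6630]; [5.6630, 5]]·[k, ln C]ᵀ = [7.4383, 4.6244]ᵀ.
Solving (det = 14.0403): k = 0.78375, ln C = 0.03720, so C = exp(0.03720) = 1.03791.

k = 0.78, C = 1.04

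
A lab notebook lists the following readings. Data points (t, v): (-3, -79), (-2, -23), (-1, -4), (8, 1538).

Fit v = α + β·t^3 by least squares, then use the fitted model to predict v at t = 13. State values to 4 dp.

v̂ = 6596.9056

Normal-equation sums: Σ1 = 4, Σt^3 = 476, Σt^3·t^3 = 262938.
Moment sums: Σv = 1432, Σt^3·v = 789777.
Normal equations: [[4, 476]; [476, 262938]]·[α, β]ᵀ = [1432, 789777]ᵀ.
Eliminating β: 262938·(row 1) − 476·(row 2) gives 825176·α = 262938·1432 − 476·789777 = 593364, so α = 148341/206294.
Then β = (789777 − 476·(148341/206294))/262938 = 619369/206294.
At t = 13: v̂ = (148341/206294)·(1) + (619369/206294)·(2197) = 680451017/103147.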